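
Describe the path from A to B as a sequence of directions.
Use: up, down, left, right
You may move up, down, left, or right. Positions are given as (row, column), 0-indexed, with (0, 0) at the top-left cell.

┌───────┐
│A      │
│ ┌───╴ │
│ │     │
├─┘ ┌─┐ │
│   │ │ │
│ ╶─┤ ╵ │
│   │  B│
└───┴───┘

Finding the path and converting it to directions:
Path through cells: (0,0) → (0,1) → (0,2) → (0,3) → (1,3) → (2,3) → (3,3)
Directions: right, right, right, down, down, down

Solution:

┌───────┐
│A → → ↓│
│ ┌───╴ │
│ │    ↓│
├─┘ ┌─┐ │
│   │ │↓│
│ ╶─┤ ╵ │
│   │  B│
└───┴───┘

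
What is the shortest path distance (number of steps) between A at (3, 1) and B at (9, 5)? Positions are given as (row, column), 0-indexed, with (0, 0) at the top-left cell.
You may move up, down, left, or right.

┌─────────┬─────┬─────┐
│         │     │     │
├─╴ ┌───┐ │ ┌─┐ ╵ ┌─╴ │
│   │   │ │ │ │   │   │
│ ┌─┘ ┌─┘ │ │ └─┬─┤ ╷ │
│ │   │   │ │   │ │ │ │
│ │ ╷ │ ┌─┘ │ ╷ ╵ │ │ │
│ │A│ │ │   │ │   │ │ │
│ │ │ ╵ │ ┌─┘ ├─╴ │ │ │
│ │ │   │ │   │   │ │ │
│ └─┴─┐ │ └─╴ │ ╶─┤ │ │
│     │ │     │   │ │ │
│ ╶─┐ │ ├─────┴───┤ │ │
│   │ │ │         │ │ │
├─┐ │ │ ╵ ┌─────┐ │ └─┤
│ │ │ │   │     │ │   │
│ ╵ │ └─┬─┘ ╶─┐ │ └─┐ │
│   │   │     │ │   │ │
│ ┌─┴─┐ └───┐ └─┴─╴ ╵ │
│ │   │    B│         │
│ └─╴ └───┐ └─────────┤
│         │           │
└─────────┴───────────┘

Finding path from (3, 1) to (9, 5):
Path: (3,1) → (2,1) → (2,2) → (3,2) → (4,2) → (4,3) → (3,3) → (2,3) → (2,4) → (1,4) → (0,4) → (0,3) → (0,2) → (0,1) → (1,1) → (1,0) → (2,0) → (3,0) → (4,0) → (5,0) → (5,1) → (5,2) → (6,2) → (7,2) → (8,2) → (8,3) → (9,3) → (9,4) → (9,5)
Distance: 28 steps

Solution:

┌─────────┬─────┬─────┐
│  ↓ ← ← ↰│     │     │
├─╴ ┌───┐ │ ┌─┐ ╵ ┌─╴ │
│↓ ↲│   │↑│ │ │   │   │
│ ┌─┘ ┌─┘ │ │ └─┬─┤ ╷ │
│↓│↱ ↓│↱ ↑│ │   │ │ │ │
│ │ ╷ │ ┌─┘ │ ╷ ╵ │ │ │
│↓│A│↓│↑│   │ │   │ │ │
│ │ │ ╵ │ ┌─┘ ├─╴ │ │ │
│↓│ │↳ ↑│ │   │   │ │ │
│ └─┴─┐ │ └─╴ │ ╶─┤ │ │
│↳ → ↓│ │     │   │ │ │
│ ╶─┐ │ ├─────┴───┤ │ │
│   │↓│ │         │ │ │
├─┐ │ │ ╵ ┌─────┐ │ └─┤
│ │ │↓│   │     │ │   │
│ ╵ │ └─┬─┘ ╶─┐ │ └─┐ │
│   │↳ ↓│     │ │   │ │
│ ┌─┴─┐ └───┐ └─┴─╴ ╵ │
│ │   │↳ → B│         │
│ └─╴ └───┐ └─────────┤
│         │           │
└─────────┴───────────┘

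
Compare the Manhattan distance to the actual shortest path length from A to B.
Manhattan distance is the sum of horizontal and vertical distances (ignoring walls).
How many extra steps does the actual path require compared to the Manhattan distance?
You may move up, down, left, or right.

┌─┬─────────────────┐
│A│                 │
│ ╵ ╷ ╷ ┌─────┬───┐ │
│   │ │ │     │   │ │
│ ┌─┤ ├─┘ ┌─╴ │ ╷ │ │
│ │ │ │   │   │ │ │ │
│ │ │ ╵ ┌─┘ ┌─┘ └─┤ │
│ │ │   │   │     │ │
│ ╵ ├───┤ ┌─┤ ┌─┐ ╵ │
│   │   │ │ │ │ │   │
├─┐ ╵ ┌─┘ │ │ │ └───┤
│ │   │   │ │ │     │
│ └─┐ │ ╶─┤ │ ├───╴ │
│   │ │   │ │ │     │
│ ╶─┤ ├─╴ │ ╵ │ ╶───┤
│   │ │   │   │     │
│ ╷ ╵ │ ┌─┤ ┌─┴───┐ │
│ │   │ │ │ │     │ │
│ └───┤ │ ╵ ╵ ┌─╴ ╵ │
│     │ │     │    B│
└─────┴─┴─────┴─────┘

Manhattan distance: |9 - 0| + |9 - 0| = 18
Actual path length: 32
Extra steps: 32 - 18 = 14

Solution:

┌─┬─────────────────┐
│A│↱ → → → → → → → ↓│
│ ╵ ╷ ╷ ┌─────┬───┐ │
│↳ ↑│ │ │     │   │↓│
│ ┌─┤ ├─┘ ┌─╴ │ ╷ │ │
│ │ │ │   │   │ │ │↓│
│ │ │ ╵ ┌─┘ ┌─┘ └─┤ │
│ │ │   │   │↓ ← ↰│↓│
│ ╵ ├───┤ ┌─┤ ┌─┐ ╵ │
│   │   │ │ │↓│ │↑ ↲│
├─┐ ╵ ┌─┘ │ │ │ └───┤
│ │   │   │ │↓│     │
│ └─┐ │ ╶─┤ │ ├───╴ │
│   │ │   │ │↓│     │
│ ╶─┤ ├─╴ │ ╵ │ ╶───┤
│   │ │   │↓ ↲│     │
│ ╷ ╵ │ ┌─┤ ┌─┴───┐ │
│ │   │ │ │↓│↱ → ↓│ │
│ └───┤ │ ╵ ╵ ┌─╴ ╵ │
│     │ │  ↳ ↑│  ↳ B│
└─────┴─┴─────┴─────┘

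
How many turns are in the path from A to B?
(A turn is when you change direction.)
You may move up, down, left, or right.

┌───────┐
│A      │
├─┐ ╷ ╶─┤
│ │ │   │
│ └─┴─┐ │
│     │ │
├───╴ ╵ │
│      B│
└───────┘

Directions: right, right, down, right, down, down
Number of turns: 3

Solution:

┌───────┐
│A → ↓  │
├─┐ ╷ ╶─┤
│ │ │↳ ↓│
│ └─┴─┐ │
│     │↓│
├───╴ ╵ │
│      B│
└───────┘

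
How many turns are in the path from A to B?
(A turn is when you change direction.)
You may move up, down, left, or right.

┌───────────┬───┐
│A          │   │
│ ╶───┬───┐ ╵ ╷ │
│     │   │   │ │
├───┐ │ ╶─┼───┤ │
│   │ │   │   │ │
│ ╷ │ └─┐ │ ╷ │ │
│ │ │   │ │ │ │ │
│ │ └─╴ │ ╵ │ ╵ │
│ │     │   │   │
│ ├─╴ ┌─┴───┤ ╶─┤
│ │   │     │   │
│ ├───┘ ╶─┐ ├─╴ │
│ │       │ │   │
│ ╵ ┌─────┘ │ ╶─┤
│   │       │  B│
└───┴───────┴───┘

Directions: right, right, right, right, right, down, right, up, right, down, down, down, down, left, down, right, down, left, down, right
Number of turns: 12

Solution:

┌───────────┬───┐
│A → → → → ↓│↱ ↓│
│ ╶───┬───┐ ╵ ╷ │
│     │   │↳ ↑│↓│
├───┐ │ ╶─┼───┤ │
│   │ │   │   │↓│
│ ╷ │ └─┐ │ ╷ │ │
│ │ │   │ │ │ │↓│
│ │ └─╴ │ ╵ │ ╵ │
│ │     │   │↓ ↲│
│ ├─╴ ┌─┴───┤ ╶─┤
│ │   │     │↳ ↓│
│ ├───┘ ╶─┐ ├─╴ │
│ │       │ │↓ ↲│
│ ╵ ┌─────┘ │ ╶─┤
│   │       │↳ B│
└───┴───────┴───┘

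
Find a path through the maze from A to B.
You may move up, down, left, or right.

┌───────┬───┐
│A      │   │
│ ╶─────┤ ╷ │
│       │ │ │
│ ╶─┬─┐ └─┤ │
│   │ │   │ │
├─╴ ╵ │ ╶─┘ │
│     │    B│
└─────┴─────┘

Finding the shortest path through the maze:
Path length: 8 steps
Directions: down → right → right → right → down → down → right → right

Solution:

┌───────┬───┐
│A      │   │
│ ╶─────┤ ╷ │
│↳ → → ↓│ │ │
│ ╶─┬─┐ └─┤ │
│   │ │↓  │ │
├─╴ ╵ │ ╶─┘ │
│     │↳ → B│
└─────┴─────┘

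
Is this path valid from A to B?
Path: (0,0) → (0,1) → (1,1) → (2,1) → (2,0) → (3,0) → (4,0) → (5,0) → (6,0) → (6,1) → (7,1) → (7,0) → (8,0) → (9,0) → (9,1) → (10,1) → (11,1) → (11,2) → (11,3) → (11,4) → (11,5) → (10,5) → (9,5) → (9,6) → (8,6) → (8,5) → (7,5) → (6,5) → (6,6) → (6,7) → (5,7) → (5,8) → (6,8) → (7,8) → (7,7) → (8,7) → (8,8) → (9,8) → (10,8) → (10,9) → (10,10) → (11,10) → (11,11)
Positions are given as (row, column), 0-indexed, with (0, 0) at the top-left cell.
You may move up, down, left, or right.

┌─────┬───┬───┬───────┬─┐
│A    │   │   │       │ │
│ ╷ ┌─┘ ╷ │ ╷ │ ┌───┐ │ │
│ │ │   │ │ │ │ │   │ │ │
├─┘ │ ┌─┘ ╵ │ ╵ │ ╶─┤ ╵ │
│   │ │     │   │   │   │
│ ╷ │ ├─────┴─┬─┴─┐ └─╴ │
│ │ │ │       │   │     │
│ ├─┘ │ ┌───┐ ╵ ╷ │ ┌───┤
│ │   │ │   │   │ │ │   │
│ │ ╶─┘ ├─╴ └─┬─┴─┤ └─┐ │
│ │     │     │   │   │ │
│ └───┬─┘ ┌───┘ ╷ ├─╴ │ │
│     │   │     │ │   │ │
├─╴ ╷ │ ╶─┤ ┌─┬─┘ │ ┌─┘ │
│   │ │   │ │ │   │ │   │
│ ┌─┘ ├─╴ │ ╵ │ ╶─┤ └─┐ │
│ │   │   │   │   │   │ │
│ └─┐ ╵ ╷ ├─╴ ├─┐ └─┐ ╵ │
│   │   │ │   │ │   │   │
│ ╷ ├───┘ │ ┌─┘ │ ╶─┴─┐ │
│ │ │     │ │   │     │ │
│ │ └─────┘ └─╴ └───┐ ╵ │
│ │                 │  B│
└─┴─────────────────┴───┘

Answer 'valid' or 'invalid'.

Checking path validity:
Result: All consecutive moves are passable.

valid

Correct solution:

┌─────┬───┬───┬───────┬─┐
│A ↓  │   │   │       │ │
│ ╷ ┌─┘ ╷ │ ╷ │ ┌───┐ │ │
│ │↓│   │ │ │ │ │   │ │ │
├─┘ │ ┌─┘ ╵ │ ╵ │ ╶─┤ ╵ │
│↓ ↲│ │     │   │   │   │
│ ╷ │ ├─────┴─┬─┴─┐ └─╴ │
│↓│ │ │       │   │     │
│ ├─┘ │ ┌───┐ ╵ ╷ │ ┌───┤
│↓│   │ │   │   │ │ │   │
│ │ ╶─┘ ├─╴ └─┬─┴─┤ └─┐ │
│↓│     │     │↱ ↓│   │ │
│ └───┬─┘ ┌───┘ ╷ ├─╴ │ │
│↳ ↓  │   │↱ → ↑│↓│   │ │
├─╴ ╷ │ ╶─┤ ┌─┬─┘ │ ┌─┘ │
│↓ ↲│ │   │↑│ │↓ ↲│ │   │
│ ┌─┘ ├─╴ │ ╵ │ ╶─┤ └─┐ │
│↓│   │   │↑ ↰│↳ ↓│   │ │
│ └─┐ ╵ ╷ ├─╴ ├─┐ └─┐ ╵ │
│↳ ↓│   │ │↱ ↑│ │↓  │   │
│ ╷ ├───┘ │ ┌─┘ │ ╶─┴─┐ │
│ │↓│     │↑│   │↳ → ↓│ │
│ │ └─────┘ └─╴ └───┐ ╵ │
│ │↳ → → → ↑        │↳ B│
└─┴─────────────────┴───┘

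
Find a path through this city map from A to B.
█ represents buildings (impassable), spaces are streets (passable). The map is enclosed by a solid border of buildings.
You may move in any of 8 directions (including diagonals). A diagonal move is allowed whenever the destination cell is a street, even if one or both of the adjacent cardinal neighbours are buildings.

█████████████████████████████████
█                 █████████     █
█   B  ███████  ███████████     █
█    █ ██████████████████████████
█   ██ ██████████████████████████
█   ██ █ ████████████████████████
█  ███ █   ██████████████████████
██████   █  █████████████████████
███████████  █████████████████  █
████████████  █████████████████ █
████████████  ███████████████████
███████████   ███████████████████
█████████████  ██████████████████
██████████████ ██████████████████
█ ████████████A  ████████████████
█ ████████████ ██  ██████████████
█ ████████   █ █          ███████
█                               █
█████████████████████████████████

Finding the shortest path from A to B:
Movement: 8-directional
Path length: 16 steps
Directions: up → up → up-left → up → up-left → up-left → up-left → up-left → left → down-left → up-left → up → up → up → up-left → left

Solution:

█████████████████████████████████
█                 █████████     █
█   B← ███████  ███████████     █
█    █↖██████████████████████████
█   ██↑██████████████████████████
█   ██↑█ ████████████████████████
█  ███↑█↙← ██████████████████████
██████ ↖ █↖ █████████████████████
███████████↖ █████████████████  █
████████████↖ █████████████████ █
████████████ ↖███████████████████
███████████  ↑███████████████████
█████████████ ↖██████████████████
██████████████↑██████████████████
█ ████████████A  ████████████████
█ ████████████ ██  ██████████████
█ ████████   █ █          ███████
█                               █
█████████████████████████████████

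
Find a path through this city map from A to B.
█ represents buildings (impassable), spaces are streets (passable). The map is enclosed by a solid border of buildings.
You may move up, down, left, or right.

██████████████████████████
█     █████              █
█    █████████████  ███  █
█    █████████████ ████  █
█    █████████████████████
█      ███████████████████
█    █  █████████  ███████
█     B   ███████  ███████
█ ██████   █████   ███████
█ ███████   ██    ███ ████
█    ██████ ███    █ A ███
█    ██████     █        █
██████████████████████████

Finding the shortest path from A to B:
Movement: cardinal only
Path length: 22 steps
Directions: down → left → left → left → up → left → left → left → down → left → left → left → left → up → up → left → up → left → up → left → left → left

Solution:

██████████████████████████
█     █████              █
█    █████████████  ███  █
█    █████████████ ████  █
█    █████████████████████
█      ███████████████████
█    █  █████████  ███████
█     B←←↰███████  ███████
█ ██████ ↑↰█████   ███████
█ ███████ ↑↰██    ███ ████
█    ██████↑███↓←←↰█ A ███
█    ██████↑←←←↲█ ↑←←↲   █
██████████████████████████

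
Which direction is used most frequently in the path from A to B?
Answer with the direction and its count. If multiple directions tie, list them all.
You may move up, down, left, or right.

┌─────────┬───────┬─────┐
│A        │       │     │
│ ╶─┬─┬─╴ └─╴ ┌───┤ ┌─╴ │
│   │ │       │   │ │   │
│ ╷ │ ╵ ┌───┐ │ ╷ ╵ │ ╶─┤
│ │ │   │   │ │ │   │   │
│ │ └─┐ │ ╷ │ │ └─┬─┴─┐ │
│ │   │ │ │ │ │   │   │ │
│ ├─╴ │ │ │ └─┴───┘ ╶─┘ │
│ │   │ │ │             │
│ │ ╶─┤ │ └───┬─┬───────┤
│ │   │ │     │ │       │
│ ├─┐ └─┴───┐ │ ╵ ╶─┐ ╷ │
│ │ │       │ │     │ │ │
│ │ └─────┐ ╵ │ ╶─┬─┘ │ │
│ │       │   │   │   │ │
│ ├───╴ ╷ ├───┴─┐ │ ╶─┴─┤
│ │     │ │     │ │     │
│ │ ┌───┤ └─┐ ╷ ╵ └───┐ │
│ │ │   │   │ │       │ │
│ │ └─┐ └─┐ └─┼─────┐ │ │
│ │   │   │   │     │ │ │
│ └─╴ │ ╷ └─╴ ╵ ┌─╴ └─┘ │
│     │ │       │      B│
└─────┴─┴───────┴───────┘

Directions: down, down, down, down, down, down, down, down, down, down, down, right, right, up, left, up, up, right, right, up, right, down, down, right, down, right, down, right, up, right, right, down, right, right
Counts: {'down': 16, 'right': 12, 'up': 5, 'left': 1}
Most common: down (16 times)

Solution:

┌─────────┬───────┬─────┐
│A        │       │     │
│ ╶─┬─┬─╴ └─╴ ┌───┤ ┌─╴ │
│↓  │ │       │   │ │   │
│ ╷ │ ╵ ┌───┐ │ ╷ ╵ │ ╶─┤
│↓│ │   │   │ │ │   │   │
│ │ └─┐ │ ╷ │ │ └─┬─┴─┐ │
│↓│   │ │ │ │ │   │   │ │
│ ├─╴ │ │ │ └─┴───┘ ╶─┘ │
│↓│   │ │ │             │
│ │ ╶─┤ │ └───┬─┬───────┤
│↓│   │ │     │ │       │
│ ├─┐ └─┴───┐ │ ╵ ╶─┐ ╷ │
│↓│ │       │ │     │ │ │
│ │ └─────┐ ╵ │ ╶─┬─┘ │ │
│↓│    ↱ ↓│   │   │   │ │
│ ├───╴ ╷ ├───┴─┐ │ ╶─┴─┤
│↓│↱ → ↑│↓│     │ │     │
│ │ ┌───┤ └─┐ ╷ ╵ └───┐ │
│↓│↑│   │↳ ↓│ │       │ │
│ │ └─┐ └─┐ └─┼─────┐ │ │
│↓│↑ ↰│   │↳ ↓│↱ → ↓│ │ │
│ └─╴ │ ╷ └─╴ ╵ ┌─╴ └─┘ │
│↳ → ↑│ │    ↳ ↑│  ↳ → B│
└─────┴─┴───────┴───────┘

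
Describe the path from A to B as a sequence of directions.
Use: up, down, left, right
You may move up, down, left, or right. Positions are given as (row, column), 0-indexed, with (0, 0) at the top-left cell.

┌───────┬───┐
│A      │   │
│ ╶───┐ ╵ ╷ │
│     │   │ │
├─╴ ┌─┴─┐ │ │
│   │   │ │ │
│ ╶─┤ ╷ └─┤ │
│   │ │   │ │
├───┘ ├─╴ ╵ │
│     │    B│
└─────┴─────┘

Finding the path and converting it to directions:
Path through cells: (0,0) → (0,1) → (0,2) → (0,3) → (1,3) → (1,4) → (0,4) → (0,5) → (1,5) → (2,5) → (3,5) → (4,5)
Directions: right, right, right, down, right, up, right, down, down, down, down

Solution:

┌───────┬───┐
│A → → ↓│↱ ↓│
│ ╶───┐ ╵ ╷ │
│     │↳ ↑│↓│
├─╴ ┌─┴─┐ │ │
│   │   │ │↓│
│ ╶─┤ ╷ └─┤ │
│   │ │   │↓│
├───┘ ├─╴ ╵ │
│     │    B│
└─────┴─────┘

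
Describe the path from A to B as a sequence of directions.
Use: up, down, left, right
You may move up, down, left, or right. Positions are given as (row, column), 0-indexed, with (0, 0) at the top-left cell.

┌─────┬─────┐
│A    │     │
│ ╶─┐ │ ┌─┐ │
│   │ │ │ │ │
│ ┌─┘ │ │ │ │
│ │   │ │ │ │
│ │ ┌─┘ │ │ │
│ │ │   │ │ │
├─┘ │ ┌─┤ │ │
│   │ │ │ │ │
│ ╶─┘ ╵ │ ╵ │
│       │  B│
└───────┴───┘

Finding the path and converting it to directions:
Path through cells: (0,0) → (0,1) → (0,2) → (1,2) → (2,2) → (2,1) → (3,1) → (4,1) → (4,0) → (5,0) → (5,1) → (5,2) → (4,2) → (3,2) → (3,3) → (2,3) → (1,3) → (0,3) → (0,4) → (0,5) → (1,5) → (2,5) → (3,5) → (4,5) → (5,5)
Directions: right, right, down, down, left, down, down, left, down, right, right, up, up, right, up, up, up, right, right, down, down, down, down, down

Solution:

┌─────┬─────┐
│A → ↓│↱ → ↓│
│ ╶─┐ │ ┌─┐ │
│   │↓│↑│ │↓│
│ ┌─┘ │ │ │ │
│ │↓ ↲│↑│ │↓│
│ │ ┌─┘ │ │ │
│ │↓│↱ ↑│ │↓│
├─┘ │ ┌─┤ │ │
│↓ ↲│↑│ │ │↓│
│ ╶─┘ ╵ │ ╵ │
│↳ → ↑  │  B│
└───────┴───┘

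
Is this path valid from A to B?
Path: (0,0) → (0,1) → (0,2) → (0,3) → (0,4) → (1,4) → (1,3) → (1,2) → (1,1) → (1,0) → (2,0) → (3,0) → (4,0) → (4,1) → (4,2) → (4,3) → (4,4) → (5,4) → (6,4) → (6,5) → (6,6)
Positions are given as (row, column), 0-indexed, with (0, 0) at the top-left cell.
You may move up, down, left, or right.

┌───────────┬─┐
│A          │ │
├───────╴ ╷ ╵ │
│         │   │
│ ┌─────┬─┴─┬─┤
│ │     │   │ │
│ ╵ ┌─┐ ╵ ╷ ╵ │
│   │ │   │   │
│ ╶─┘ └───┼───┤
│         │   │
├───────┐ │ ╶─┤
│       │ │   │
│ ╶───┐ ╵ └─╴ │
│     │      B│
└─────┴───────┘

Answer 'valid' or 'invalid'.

Checking path validity:
Result: All consecutive moves are passable.

valid

Correct solution:

┌───────────┬─┐
│A → → → ↓  │ │
├───────╴ ╷ ╵ │
│↓ ← ← ← ↲│   │
│ ┌─────┬─┴─┬─┤
│↓│     │   │ │
│ ╵ ┌─┐ ╵ ╷ ╵ │
│↓  │ │   │   │
│ ╶─┘ └───┼───┤
│↳ → → → ↓│   │
├───────┐ │ ╶─┤
│       │↓│   │
│ ╶───┐ ╵ └─╴ │
│     │  ↳ → B│
└─────┴───────┘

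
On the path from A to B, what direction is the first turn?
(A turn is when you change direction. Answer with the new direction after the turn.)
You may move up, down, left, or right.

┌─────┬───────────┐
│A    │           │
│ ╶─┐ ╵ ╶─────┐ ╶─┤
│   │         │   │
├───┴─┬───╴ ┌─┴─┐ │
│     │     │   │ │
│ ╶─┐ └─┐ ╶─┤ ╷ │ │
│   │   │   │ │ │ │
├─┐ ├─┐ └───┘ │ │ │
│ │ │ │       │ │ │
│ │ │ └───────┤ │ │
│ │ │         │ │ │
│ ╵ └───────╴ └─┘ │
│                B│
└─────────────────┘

Directions: right, right, down, right, up, right, right, right, right, down, right, down, down, down, down, down
First turn direction: down

Solution:

┌─────┬───────────┐
│A → ↓│↱ → → → ↓  │
│ ╶─┐ ╵ ╶─────┐ ╶─┤
│   │↳ ↑      │↳ ↓│
├───┴─┬───╴ ┌─┴─┐ │
│     │     │   │↓│
│ ╶─┐ └─┐ ╶─┤ ╷ │ │
│   │   │   │ │ │↓│
├─┐ ├─┐ └───┘ │ │ │
│ │ │ │       │ │↓│
│ │ │ └───────┤ │ │
│ │ │         │ │↓│
│ ╵ └───────╴ └─┘ │
│                B│
└─────────────────┘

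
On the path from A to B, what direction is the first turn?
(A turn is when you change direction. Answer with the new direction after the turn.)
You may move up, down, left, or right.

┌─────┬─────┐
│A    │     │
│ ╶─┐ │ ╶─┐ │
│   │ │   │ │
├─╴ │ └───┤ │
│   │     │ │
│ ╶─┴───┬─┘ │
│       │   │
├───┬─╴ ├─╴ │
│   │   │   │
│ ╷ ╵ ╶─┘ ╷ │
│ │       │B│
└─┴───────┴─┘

Directions: down, right, down, left, down, right, right, right, down, left, down, right, right, up, right, down
First turn direction: right

Solution:

┌─────┬─────┐
│A    │     │
│ ╶─┐ │ ╶─┐ │
│↳ ↓│ │   │ │
├─╴ │ └───┤ │
│↓ ↲│     │ │
│ ╶─┴───┬─┘ │
│↳ → → ↓│   │
├───┬─╴ ├─╴ │
│   │↓ ↲│↱ ↓│
│ ╷ ╵ ╶─┘ ╷ │
│ │  ↳ → ↑│B│
└─┴───────┴─┘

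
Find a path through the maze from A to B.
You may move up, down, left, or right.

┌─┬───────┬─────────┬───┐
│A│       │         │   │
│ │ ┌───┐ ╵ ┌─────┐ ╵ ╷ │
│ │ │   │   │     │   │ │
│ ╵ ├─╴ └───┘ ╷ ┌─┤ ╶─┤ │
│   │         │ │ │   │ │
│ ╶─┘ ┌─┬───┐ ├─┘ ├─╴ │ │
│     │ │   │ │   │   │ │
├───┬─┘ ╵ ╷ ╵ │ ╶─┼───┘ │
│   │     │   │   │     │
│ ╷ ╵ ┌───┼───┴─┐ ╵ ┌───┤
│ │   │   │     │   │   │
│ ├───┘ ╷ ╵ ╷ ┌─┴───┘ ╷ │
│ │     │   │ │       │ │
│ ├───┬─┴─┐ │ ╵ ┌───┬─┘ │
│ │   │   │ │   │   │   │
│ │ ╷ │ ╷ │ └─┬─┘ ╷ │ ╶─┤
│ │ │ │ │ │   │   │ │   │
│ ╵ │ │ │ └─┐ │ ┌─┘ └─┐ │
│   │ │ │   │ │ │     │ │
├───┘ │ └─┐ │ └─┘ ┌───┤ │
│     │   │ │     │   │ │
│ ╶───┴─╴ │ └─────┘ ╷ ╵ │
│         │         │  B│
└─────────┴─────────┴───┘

Finding the shortest path through the maze:
Path length: 60 steps
Directions: down → down → down → right → right → up → right → right → right → right → down → down → left → up → left → down → left → left → down → left → up → left → down → down → down → down → down → right → up → up → right → down → down → down → left → left → down → right → right → right → right → up → left → up → up → up → right → down → down → right → down → down → right → right → right → right → up → right → down → right

Solution:

┌─┬───────┬─────────┬───┐
│A│       │         │   │
│ │ ┌───┐ ╵ ┌─────┐ ╵ ╷ │
│↓│ │   │   │     │   │ │
│ ╵ ├─╴ └───┘ ╷ ┌─┤ ╶─┤ │
│↓  │↱ → → → ↓│ │ │   │ │
│ ╶─┘ ┌─┬───┐ ├─┘ ├─╴ │ │
│↳ → ↑│ │↓ ↰│↓│   │   │ │
├───┬─┘ ╵ ╷ ╵ │ ╶─┼───┘ │
│↓ ↰│↓ ← ↲│↑ ↲│   │     │
│ ╷ ╵ ┌───┼───┴─┐ ╵ ┌───┤
│↓│↑ ↲│   │     │   │   │
│ ├───┘ ╷ ╵ ╷ ┌─┴───┘ ╷ │
│↓│     │   │ │       │ │
│ ├───┬─┴─┐ │ ╵ ┌───┬─┘ │
│↓│↱ ↓│↱ ↓│ │   │   │   │
│ │ ╷ │ ╷ │ └─┬─┘ ╷ │ ╶─┤
│↓│↑│↓│↑│↓│   │   │ │   │
│ ╵ │ │ │ └─┐ │ ┌─┘ └─┐ │
│↳ ↑│↓│↑│↳ ↓│ │ │     │ │
├───┘ │ └─┐ │ └─┘ ┌───┤ │
│↓ ← ↲│↑ ↰│↓│     │↱ ↓│ │
│ ╶───┴─╴ │ └─────┘ ╷ ╵ │
│↳ → → → ↑│↳ → → → ↑│↳ B│
└─────────┴─────────┴───┘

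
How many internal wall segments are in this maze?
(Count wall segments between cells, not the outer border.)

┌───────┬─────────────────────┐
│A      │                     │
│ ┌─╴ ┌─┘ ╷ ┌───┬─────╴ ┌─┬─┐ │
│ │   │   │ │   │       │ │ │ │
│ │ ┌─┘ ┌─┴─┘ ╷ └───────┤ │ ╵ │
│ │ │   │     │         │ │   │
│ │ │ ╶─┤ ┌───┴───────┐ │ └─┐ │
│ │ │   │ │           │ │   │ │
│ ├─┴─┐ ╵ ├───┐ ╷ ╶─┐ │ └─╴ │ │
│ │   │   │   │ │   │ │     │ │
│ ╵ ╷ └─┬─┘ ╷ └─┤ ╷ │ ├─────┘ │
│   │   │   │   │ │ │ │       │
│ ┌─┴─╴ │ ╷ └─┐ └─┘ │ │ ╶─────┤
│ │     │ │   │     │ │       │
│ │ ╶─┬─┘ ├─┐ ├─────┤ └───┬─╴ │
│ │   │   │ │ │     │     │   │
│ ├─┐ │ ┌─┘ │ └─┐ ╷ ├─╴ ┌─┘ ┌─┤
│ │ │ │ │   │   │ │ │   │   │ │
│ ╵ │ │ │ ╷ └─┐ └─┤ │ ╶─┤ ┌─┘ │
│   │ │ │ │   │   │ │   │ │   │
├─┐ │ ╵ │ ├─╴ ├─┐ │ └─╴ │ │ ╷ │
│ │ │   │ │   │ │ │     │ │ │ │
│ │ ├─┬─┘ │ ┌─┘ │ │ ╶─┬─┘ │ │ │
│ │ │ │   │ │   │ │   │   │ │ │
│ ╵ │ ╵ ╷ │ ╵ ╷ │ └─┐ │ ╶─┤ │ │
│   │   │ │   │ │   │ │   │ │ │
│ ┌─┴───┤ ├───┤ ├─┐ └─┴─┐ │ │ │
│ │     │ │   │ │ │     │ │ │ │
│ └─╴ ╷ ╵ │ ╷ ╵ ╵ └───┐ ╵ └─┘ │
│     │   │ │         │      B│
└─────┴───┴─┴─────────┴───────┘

Counting internal wall segments:
Total internal walls: 196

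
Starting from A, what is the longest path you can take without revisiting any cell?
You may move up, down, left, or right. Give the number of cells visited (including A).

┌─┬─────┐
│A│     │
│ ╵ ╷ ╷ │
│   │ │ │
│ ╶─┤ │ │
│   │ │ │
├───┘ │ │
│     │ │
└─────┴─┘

Finding longest simple path using DFS:
Start: (0, 0)
Longest path visits 10 cells
Path: A → down → right → up → right → down → down → down → left → left

Solution:

┌─┬─────┐
│A│↱ ↓  │
│ ╵ ╷ ╷ │
│↳ ↑│↓│ │
│ ╶─┤ │ │
│   │↓│ │
├───┘ │ │
│B ← ↲│ │
└─────┴─┘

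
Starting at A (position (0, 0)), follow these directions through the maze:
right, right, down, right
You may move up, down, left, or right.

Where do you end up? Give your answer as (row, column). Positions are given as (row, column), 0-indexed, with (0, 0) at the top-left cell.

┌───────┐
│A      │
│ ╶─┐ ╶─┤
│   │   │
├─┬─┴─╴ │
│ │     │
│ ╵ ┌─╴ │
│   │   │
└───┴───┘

Following directions step by step:
Start: (0, 0)
  right: (0, 0) → (0, 1)
  right: (0, 1) → (0, 2)
  down: (0, 2) → (1, 2)
  right: (1, 2) → (1, 3)
Final position: (1, 3)

Path taken:

┌───────┐
│A → ↓  │
│ ╶─┐ ╶─┤
│   │↳ B│
├─┬─┴─╴ │
│ │     │
│ ╵ ┌─╴ │
│   │   │
└───┴───┘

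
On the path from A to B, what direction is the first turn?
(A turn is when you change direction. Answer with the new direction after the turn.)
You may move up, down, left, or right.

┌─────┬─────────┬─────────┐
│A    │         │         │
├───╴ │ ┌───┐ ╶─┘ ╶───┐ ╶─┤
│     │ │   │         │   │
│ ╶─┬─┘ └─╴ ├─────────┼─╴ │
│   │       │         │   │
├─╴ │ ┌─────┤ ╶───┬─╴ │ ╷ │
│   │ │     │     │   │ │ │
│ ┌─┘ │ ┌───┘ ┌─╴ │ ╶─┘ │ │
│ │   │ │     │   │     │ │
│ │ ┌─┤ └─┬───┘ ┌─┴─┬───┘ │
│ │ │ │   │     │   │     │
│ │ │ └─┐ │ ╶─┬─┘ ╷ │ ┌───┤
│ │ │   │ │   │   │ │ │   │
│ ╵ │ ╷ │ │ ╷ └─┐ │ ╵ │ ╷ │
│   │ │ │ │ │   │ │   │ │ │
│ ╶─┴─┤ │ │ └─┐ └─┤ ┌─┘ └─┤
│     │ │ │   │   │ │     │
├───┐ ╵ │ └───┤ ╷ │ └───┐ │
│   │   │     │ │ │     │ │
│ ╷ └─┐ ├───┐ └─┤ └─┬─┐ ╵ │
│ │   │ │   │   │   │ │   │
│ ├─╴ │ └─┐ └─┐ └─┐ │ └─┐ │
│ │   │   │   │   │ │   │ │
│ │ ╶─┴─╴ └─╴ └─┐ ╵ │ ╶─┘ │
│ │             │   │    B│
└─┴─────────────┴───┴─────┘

Directions: right, right, down, left, left, down, right, down, left, down, down, down, down, right, up, up, up, right, up, up, right, up, up, right, right, right, down, right, right, up, right, right, right, down, right, down, down, down, down, left, left, down, down, left, down, down, right, right, down, right, down, down
First turn direction: down

Solution:

┌─────┬─────────┬─────────┐
│A → ↓│↱ → → ↓  │↱ → → ↓  │
├───╴ │ ┌───┐ ╶─┘ ╶───┐ ╶─┤
│↓ ← ↲│↑│   │↳ → ↑    │↳ ↓│
│ ╶─┬─┘ └─╴ ├─────────┼─╴ │
│↳ ↓│↱ ↑    │         │  ↓│
├─╴ │ ┌─────┤ ╶───┬─╴ │ ╷ │
│↓ ↲│↑│     │     │   │ │↓│
│ ┌─┘ │ ┌───┘ ┌─╴ │ ╶─┘ │ │
│↓│↱ ↑│ │     │   │     │↓│
│ │ ┌─┤ └─┬───┘ ┌─┴─┬───┘ │
│↓│↑│ │   │     │   │↓ ← ↲│
│ │ │ └─┐ │ ╶─┬─┘ ╷ │ ┌───┤
│↓│↑│   │ │   │   │ │↓│   │
│ ╵ │ ╷ │ │ ╷ └─┐ │ ╵ │ ╷ │
│↳ ↑│ │ │ │ │   │ │↓ ↲│ │ │
│ ╶─┴─┤ │ │ └─┐ └─┤ ┌─┘ └─┤
│     │ │ │   │   │↓│     │
├───┐ ╵ │ └───┤ ╷ │ └───┐ │
│   │   │     │ │ │↳ → ↓│ │
│ ╷ └─┐ ├───┐ └─┤ └─┬─┐ ╵ │
│ │   │ │   │   │   │ │↳ ↓│
│ ├─╴ │ └─┐ └─┐ └─┐ │ └─┐ │
│ │   │   │   │   │ │   │↓│
│ │ ╶─┴─╴ └─╴ └─┐ ╵ │ ╶─┘ │
│ │             │   │    B│
└─┴─────────────┴───┴─────┘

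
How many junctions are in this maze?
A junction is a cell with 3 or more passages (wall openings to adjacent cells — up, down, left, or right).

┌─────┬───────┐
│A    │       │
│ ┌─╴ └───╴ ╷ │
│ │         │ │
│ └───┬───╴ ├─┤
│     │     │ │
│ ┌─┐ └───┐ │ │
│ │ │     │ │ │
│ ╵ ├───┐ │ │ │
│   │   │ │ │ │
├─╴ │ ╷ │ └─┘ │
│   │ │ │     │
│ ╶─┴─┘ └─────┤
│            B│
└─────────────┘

Checking each cell for number of passages:

Junctions found (3+ passages):
  (0, 5): 3 passages
  (1, 2): 3 passages
  (1, 5): 3 passages
  (2, 0): 3 passages
  (2, 5): 3 passages
  (4, 1): 3 passages
  (6, 3): 3 passages
Total junctions: 7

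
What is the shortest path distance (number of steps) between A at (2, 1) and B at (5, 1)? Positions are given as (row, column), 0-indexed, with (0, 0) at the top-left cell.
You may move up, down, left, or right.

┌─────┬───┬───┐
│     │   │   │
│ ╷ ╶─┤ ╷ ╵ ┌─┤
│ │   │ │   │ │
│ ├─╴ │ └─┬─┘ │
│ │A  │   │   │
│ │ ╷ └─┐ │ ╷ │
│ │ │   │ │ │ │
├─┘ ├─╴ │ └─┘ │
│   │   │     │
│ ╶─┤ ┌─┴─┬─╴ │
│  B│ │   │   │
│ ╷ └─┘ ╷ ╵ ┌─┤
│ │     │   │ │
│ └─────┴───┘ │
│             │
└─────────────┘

Finding path from (2, 1) to (5, 1):
Path: (2,1) → (3,1) → (4,1) → (4,0) → (5,0) → (5,1)
Distance: 5 steps

Solution:

┌─────┬───┬───┐
│     │   │   │
│ ╷ ╶─┤ ╷ ╵ ┌─┤
│ │   │ │   │ │
│ ├─╴ │ └─┬─┘ │
│ │A  │   │   │
│ │ ╷ └─┐ │ ╷ │
│ │↓│   │ │ │ │
├─┘ ├─╴ │ └─┘ │
│↓ ↲│   │     │
│ ╶─┤ ┌─┴─┬─╴ │
│↳ B│ │   │   │
│ ╷ └─┘ ╷ ╵ ┌─┤
│ │     │   │ │
│ └─────┴───┘ │
│             │
└─────────────┘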